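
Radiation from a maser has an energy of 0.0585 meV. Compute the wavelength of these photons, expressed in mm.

(h = 6.62607015e-34 J·s, c = 2.99792458e8 m/s, 1 eV = 1.602176634e-19 J.)
First convert: E = 0.0585 meV = 9.3727e-24 J.
Since λ = hc/E for a photon, λ = 0.02119 m.
Converting to mm: λ = 21.19 mm ≈ 21.2 mm.

21.2 mm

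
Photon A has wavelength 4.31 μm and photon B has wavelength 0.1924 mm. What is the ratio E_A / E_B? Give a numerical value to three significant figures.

44.6

E_A = 4.609·10^-20 J (from wavelength = 4.31 μm, via E = hc/λ).
E_B = 1.032·10^-21 J (from wavelength = 0.1924 mm, via E = hc/λ).
Ratio = 4.609·10^-20 / 1.032·10^-21 = 44.6.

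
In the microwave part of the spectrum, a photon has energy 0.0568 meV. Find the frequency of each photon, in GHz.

13.7 GHz

In SI units: E = 0.0568 meV = 9.1004e-24 J.
For a photon f = E/h, so f = 1.373e10 Hz.
Converting to GHz: f = 13.73 GHz ≈ 13.7 GHz.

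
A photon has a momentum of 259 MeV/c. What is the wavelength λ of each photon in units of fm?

Convert to SI: p = 259 MeV/c = 1.3842 × 10^-19 kg·m/s.
Since λ = h/p for a photon, λ = 4.787 × 10^-15 m.
Converting to fm: λ = 4.787 fm ≈ 4.79 fm.

4.79 fm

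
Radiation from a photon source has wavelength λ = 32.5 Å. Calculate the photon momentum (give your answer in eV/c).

381 eV/c

Use h = 6.62607015·10^-34 J·s, c = 2.99792458·10^8 m/s, 1 eV = 1.602176634·10^-19 J.
Convert to SI: λ = 32.5 Å = 3.25·10^-9 m.
The photon relation is p = h/λ, giving p = 2.039·10^-25 kg·m/s.
Converting to eV/c: p = 381.5 eV/c ≈ 381 eV/c.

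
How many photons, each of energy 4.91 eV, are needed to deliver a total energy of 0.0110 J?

Per-photon energy: E = 7.867e-19 J (from energy = 4.91 eV).
N = E_total / E_photon = 0.0110 J / 7.867e-19 J = 1.40e16.

1.40e16 photons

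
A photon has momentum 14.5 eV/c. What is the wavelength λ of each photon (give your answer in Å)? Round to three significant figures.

In SI units: p = 14.5 eV/c = 7.7492e-27 kg·m/s.
Apply λ = h/p: λ = 8.551e-8 m.
Converting to Å: λ = 855.1 Å ≈ 855 Å.

855 Å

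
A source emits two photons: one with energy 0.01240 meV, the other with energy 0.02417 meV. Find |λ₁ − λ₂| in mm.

48.7 mm

Using λ = hc/E: λ₁ = 0.099987 m, λ₂ = 0.051297 m.
|Δλ| = |0.099987 − 0.051297| = 0.0487 m = 48.7 mm.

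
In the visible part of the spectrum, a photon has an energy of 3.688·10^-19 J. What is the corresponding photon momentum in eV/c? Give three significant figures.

2.30 eV/c

(c = 2.99792458·10^8 m/s, 1 eV = 1.602176634·10^-19 J.)
The photon relation is p = E/c, giving p = 1.230·10^-27 kg·m/s.
Converting to eV/c: p = 2.302 eV/c ≈ 2.30 eV/c.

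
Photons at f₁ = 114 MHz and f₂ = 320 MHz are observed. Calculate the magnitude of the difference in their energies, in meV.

Using E = hf: E₁ = 7.554e-26 J, E₂ = 2.120e-25 J.
|ΔE| = |7.554e-26 − 2.120e-25| = 1.36e-25 J = 8.52e-4 meV.

8.52e-4 meV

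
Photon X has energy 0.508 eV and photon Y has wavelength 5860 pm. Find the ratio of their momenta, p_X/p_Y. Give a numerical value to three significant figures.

2.40e-3

p_X = 2.715e-28 kg·m/s (from energy = 0.508 eV, via p = E/c).
p_Y = 1.131e-25 kg·m/s (from wavelength = 5860 pm, via p = h/λ).
Ratio = 2.715e-28 / 1.131e-25 = 2.40e-3.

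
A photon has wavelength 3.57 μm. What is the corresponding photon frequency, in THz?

84.0 THz

In SI units: λ = 3.57 μm = 3.57e-6 m.
The photon relation is f = c/λ, giving f = 8.398e13 Hz.
Converting to THz: f = 83.98 THz ≈ 84.0 THz.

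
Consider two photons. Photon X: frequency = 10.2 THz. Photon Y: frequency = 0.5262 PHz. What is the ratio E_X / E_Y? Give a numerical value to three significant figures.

0.0194

E_X = 6.759e-21 J (from frequency = 10.2 THz, via E = hf).
E_Y = 3.487e-19 J (from frequency = 0.5262 PHz, via E = hf).
Ratio = 6.759e-21 / 3.487e-19 = 0.0194.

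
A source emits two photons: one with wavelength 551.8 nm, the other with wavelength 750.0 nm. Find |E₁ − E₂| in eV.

0.594 eV

Using E = hc/λ: E₁ = 3.5999e-19 J, E₂ = 2.6486e-19 J.
|ΔE| = |3.5999e-19 − 2.6486e-19| = 9.51e-20 J = 0.594 eV.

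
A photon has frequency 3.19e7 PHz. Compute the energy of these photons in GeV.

0.132 GeV

(h = 6.62607015e-34 J·s, 1 eV = 1.602176634e-19 J.)
In SI units: f = 3.19e7 PHz = 3.19e22 Hz.
The photon relation is E = hf, giving E = 2.114e-11 J.
Converting to GeV: E = 0.1319 GeV ≈ 0.132 GeV.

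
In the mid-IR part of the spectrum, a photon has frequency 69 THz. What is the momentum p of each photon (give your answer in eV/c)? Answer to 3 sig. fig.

First convert: f = 69 THz = 6.9e13 Hz.
Since p = hf/c for a photon, p = 1.525e-28 kg·m/s.
Converting to eV/c: p = 0.2854 eV/c ≈ 0.285 eV/c.

0.285 eV/c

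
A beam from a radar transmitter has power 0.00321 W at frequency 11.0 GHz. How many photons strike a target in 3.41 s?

1.50e21 photons

Total energy: E_total = P·t = 0.00321 × 3.41 = 0.01095 J.
Per-photon energy: E = 7.289e-24 J.
N = E_total / E_photon = 1.50e21.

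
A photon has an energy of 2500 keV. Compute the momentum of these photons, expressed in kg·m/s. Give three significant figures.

1.34·10^-21 kg·m/s

In SI units: E = 2500 keV = 4.0054·10^-13 J.
The photon relation is p = E/c, giving p = 1.336·10^-21 kg·m/s.
So p ≈ 1.34·10^-21 kg·m/s.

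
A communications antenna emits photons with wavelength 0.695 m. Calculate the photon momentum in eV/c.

For a photon p = h/λ, so p = 9.534 × 10^-34 kg·m/s.
Converting to eV/c: p = 1.784 × 10^-6 eV/c ≈ 1.78 × 10^-6 eV/c.

1.78 × 10^-6 eV/c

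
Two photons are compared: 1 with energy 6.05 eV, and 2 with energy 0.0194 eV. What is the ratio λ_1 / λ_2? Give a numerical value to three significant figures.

3.21 × 10^-3

λ_1 = 2.049 × 10^-7 m (from energy = 6.05 eV, via λ = hc/E).
λ_2 = 6.391 × 10^-5 m (from energy = 0.0194 eV, via λ = hc/E).
Ratio = 2.049 × 10^-7 / 6.391 × 10^-5 = 3.21 × 10^-3.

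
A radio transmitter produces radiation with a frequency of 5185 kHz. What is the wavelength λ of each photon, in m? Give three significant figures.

57.8 m

In SI units: f = 5185 kHz = 5.185e6 Hz.
Apply λ = c/f: λ = 57.82 m.
So λ ≈ 57.8 m.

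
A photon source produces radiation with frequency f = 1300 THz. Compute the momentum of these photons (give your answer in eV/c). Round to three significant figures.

Take h = 6.62607015 × 10^-34 J·s, c = 2.99792458 × 10^8 m/s, 1 eV = 1.602176634 × 10^-19 J.
In SI units: f = 1300 THz = 1.3 × 10^15 Hz.
Since p = hf/c for a photon, p = 2.873 × 10^-27 kg·m/s.
Converting to eV/c: p = 5.376 eV/c ≈ 5.38 eV/c.

5.38 eV/c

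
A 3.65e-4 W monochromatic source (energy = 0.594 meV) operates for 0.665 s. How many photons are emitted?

Total energy: E_total = P·t = 3.65e-4 × 0.665 = 2.427e-4 J.
Per-photon energy: E = 9.517e-23 J.
N = E_total / E_photon = 2.55e18.

2.55e18 photons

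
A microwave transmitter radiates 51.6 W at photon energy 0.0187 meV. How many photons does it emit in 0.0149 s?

Total energy: E_total = P·t = 51.6 × 0.0149 = 0.7688 J.
Per-photon energy: E = 2.996 × 10^-24 J.
N = E_total / E_photon = 2.57 × 10^23.

2.57 × 10^23 photons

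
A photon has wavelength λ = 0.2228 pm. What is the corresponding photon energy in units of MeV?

Take h = 6.62607015 × 10^-34 J·s, c = 2.99792458 × 10^8 m/s, 1 eV = 1.602176634 × 10^-19 J.
First convert: λ = 0.2228 pm = 2.228 × 10^-13 m.
Apply E = hc/λ: E = 8.916 × 10^-13 J.
Converting to MeV: E = 5.565 MeV ≈ 5.56 MeV.

5.56 MeV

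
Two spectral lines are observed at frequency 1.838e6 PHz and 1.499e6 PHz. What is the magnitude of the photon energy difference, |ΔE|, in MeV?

1.40 MeV

Using E = hf: E₁ = 1.2179e-12 J, E₂ = 9.9325e-13 J.
|ΔE| = |1.2179e-12 − 9.9325e-13| = 2.25e-13 J = 1.40 MeV.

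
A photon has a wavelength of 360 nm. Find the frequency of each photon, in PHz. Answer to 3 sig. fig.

Use c = 2.99792458e8 m/s.
First convert: λ = 360 nm = 3.6e-7 m.
Since f = c/λ for a photon, f = 8.328e14 Hz.
Converting to PHz: f = 0.8328 PHz ≈ 0.833 PHz.

0.833 PHz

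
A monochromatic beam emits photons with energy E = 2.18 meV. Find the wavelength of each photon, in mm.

0.569 mm

Take h = 6.62607015 × 10^-34 J·s, c = 2.99792458 × 10^8 m/s, 1 eV = 1.602176634 × 10^-19 J.
First convert: E = 2.18 meV = 3.4927 × 10^-22 J.
Since λ = hc/E for a photon, λ = 5.687 × 10^-4 m.
Converting to mm: λ = 0.5687 mm ≈ 0.569 mm.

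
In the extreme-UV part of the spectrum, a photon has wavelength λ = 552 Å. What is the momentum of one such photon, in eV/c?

Use h = 6.62607015 × 10^-34 J·s, c = 2.99792458 × 10^8 m/s, 1 eV = 1.602176634 × 10^-19 J.
First convert: λ = 552 Å = 5.52 × 10^-8 m.
Apply p = h/λ: p = 1.200 × 10^-26 kg·m/s.
Converting to eV/c: p = 22.46 eV/c ≈ 22.5 eV/c.

22.5 eV/c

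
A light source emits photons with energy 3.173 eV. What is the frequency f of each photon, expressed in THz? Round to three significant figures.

767 THz

Convert to SI: E = 3.173 eV = 5.0837e-19 J.
Apply f = E/h: f = 7.672e14 Hz.
Converting to THz: f = 767.2 THz ≈ 767 THz.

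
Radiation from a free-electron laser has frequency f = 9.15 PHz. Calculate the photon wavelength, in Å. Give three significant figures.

Convert to SI: f = 9.15 PHz = 9.15e15 Hz.
Apply λ = c/f: λ = 3.276e-8 m.
Converting to Å: λ = 327.6 Å ≈ 328 Å.

328 Å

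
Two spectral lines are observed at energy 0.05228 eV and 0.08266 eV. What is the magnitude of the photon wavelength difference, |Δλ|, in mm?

8.72 × 10^-3 mm

Using λ = hc/E: λ₁ = 2.3715 × 10^-5 m, λ₂ = 1.4999 × 10^-5 m.
|Δλ| = |2.3715 × 10^-5 − 1.4999 × 10^-5| = 8.72 × 10^-6 m = 8.72 × 10^-3 mm.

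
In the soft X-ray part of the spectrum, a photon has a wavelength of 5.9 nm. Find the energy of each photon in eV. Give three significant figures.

210 eV

In SI units: λ = 5.9 nm = 5.9 × 10^-9 m.
The photon relation is E = hc/λ, giving E = 3.367 × 10^-17 J.
Converting to eV: E = 210.1 eV ≈ 210 eV.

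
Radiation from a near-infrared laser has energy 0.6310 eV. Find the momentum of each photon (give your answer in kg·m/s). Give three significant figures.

3.37e-28 kg·m/s

First convert: E = 0.6310 eV = 1.0110e-19 J.
The photon relation is p = E/c, giving p = 3.372e-28 kg·m/s.
So p ≈ 3.37e-28 kg·m/s.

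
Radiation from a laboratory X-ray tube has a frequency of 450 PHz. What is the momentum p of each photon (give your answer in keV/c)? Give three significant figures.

1.86 keV/c

Take h = 6.62607015 × 10^-34 J·s, c = 2.99792458 × 10^8 m/s, 1 eV = 1.602176634 × 10^-19 J.
First convert: f = 450 PHz = 4.5 × 10^17 Hz.
Apply p = hf/c: p = 9.946 × 10^-25 kg·m/s.
Converting to keV/c: p = 1.861 keV/c ≈ 1.86 keV/c.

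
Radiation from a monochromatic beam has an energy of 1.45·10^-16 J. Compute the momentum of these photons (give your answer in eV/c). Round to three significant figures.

905 eV/c

Take c = 2.99792458·10^8 m/s, 1 eV = 1.602176634·10^-19 J.
Since p = E/c for a photon, p = 4.837·10^-25 kg·m/s.
Converting to eV/c: p = 905.0 eV/c ≈ 905 eV/c.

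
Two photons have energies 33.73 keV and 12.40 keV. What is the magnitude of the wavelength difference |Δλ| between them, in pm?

63.2 pm

Using λ = hc/E: λ₁ = 3.6758e-11 m, λ₂ = 9.9987e-11 m.
|Δλ| = |3.6758e-11 − 9.9987e-11| = 6.32e-11 m = 63.2 pm.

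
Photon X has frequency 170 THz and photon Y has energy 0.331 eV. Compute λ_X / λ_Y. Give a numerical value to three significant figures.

λ_X = 1.763e-6 m (from frequency = 170 THz, via λ = c/f).
λ_Y = 3.746e-6 m (from energy = 0.331 eV, via λ = hc/E).
Ratio = 1.763e-6 / 3.746e-6 = 0.471.

0.471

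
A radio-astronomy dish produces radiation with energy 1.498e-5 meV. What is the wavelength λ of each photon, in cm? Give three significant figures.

8280 cm

Take h = 6.62607015e-34 J·s, c = 2.99792458e8 m/s, 1 eV = 1.602176634e-19 J.
In SI units: E = 1.498e-5 meV = 2.4001e-27 J.
Since λ = hc/E for a photon, λ = 82.77 m.
Converting to cm: λ = 8277 cm ≈ 8280 cm.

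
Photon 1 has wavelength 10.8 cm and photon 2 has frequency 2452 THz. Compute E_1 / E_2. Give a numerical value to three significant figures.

E_1 = 1.839·10^-24 J (from wavelength = 10.8 cm, via E = hc/λ).
E_2 = 1.625·10^-18 J (from frequency = 2452 THz, via E = hf).
Ratio = 1.839·10^-24 / 1.625·10^-18 = 1.13·10^-6.

1.13·10^-6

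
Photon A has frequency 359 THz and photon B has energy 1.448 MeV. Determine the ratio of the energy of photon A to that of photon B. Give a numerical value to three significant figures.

E_A = 2.379 × 10^-19 J (from frequency = 359 THz, via E = hf).
E_B = 2.320 × 10^-13 J (from energy = 1.448 MeV, via E given directly).
Ratio = 2.379 × 10^-19 / 2.320 × 10^-13 = 1.03 × 10^-6.

1.03 × 10^-6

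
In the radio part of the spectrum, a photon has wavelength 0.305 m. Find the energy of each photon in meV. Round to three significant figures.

4.07e-3 meV

The photon relation is E = hc/λ, giving E = 6.513e-25 J.
Converting to meV: E = 0.004065 meV ≈ 4.07e-3 meV.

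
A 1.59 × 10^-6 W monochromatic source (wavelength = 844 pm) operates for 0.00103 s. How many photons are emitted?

6.96 × 10^6 photons

Total energy: E_total = P·t = 1.59 × 10^-6 × 0.00103 = 1.638 × 10^-9 J.
Per-photon energy: E = 2.354 × 10^-16 J.
N = E_total / E_photon = 6.96 × 10^6.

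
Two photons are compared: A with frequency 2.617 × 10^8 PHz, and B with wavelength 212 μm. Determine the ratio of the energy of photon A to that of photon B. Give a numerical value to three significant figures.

1.85 × 10^11

E_A = 1.734 × 10^-10 J (from frequency = 2.617 × 10^8 PHz, via E = hf).
E_B = 9.370 × 10^-22 J (from wavelength = 212 μm, via E = hc/λ).
Ratio = 1.734 × 10^-10 / 9.370 × 10^-22 = 1.85 × 10^11.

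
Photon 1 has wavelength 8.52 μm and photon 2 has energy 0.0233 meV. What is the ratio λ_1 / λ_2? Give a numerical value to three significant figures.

λ_1 = 8.520·10^-6 m (from wavelength = 8.52 μm, via λ given directly).
λ_2 = 0.05321 m (from energy = 0.0233 meV, via λ = hc/E).
Ratio = 8.520·10^-6 / 0.05321 = 1.60·10^-4.

1.60·10^-4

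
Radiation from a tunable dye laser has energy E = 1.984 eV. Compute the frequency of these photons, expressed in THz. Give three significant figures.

480 THz

First convert: E = 1.984 eV = 3.1787e-19 J.
Since f = E/h for a photon, f = 4.797e14 Hz.
Converting to THz: f = 479.7 THz ≈ 480 THz.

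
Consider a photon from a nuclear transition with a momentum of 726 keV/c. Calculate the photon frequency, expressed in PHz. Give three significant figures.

1.76e5 PHz

Take h = 6.62607015e-34 J·s, c = 2.99792458e8 m/s, 1 eV = 1.602176634e-19 J.
Convert to SI: p = 726 keV/c = 3.8800e-22 kg·m/s.
The photon relation is f = pc/h, giving f = 1.755e20 Hz.
Converting to PHz: f = 175500 PHz ≈ 1.76e5 PHz.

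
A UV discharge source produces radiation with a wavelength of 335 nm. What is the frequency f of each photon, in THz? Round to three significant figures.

Convert to SI: λ = 335 nm = 3.35e-7 m.
Apply f = c/λ: f = 8.949e14 Hz.
Converting to THz: f = 894.9 THz ≈ 895 THz.

895 THz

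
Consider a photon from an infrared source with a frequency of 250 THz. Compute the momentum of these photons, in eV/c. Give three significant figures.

Take h = 6.62607015e-34 J·s, c = 2.99792458e8 m/s, 1 eV = 1.602176634e-19 J.
In SI units: f = 250 THz = 2.5e14 Hz.
For a photon p = hf/c, so p = 5.526e-28 kg·m/s.
Converting to eV/c: p = 1.034 eV/c ≈ 1.03 eV/c.

1.03 eV/c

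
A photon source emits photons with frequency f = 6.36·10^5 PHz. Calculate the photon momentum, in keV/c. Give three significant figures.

Take h = 6.62607015·10^-34 J·s, c = 2.99792458·10^8 m/s, 1 eV = 1.602176634·10^-19 J.
Convert to SI: f = 6.36·10^5 PHz = 6.36·10^20 Hz.
Since p = hf/c for a photon, p = 1.406·10^-21 kg·m/s.
Converting to keV/c: p = 2630 keV/c ≈ 2630 keV/c.

2630 keV/c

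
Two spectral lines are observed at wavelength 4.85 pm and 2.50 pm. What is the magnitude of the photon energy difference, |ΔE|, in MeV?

Using E = hc/λ: E₁ = 4.096e-14 J, E₂ = 7.946e-14 J.
|ΔE| = |4.096e-14 − 7.946e-14| = 3.85e-14 J = 0.240 MeV.

0.240 MeV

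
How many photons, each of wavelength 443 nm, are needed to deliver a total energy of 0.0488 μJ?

1.09 × 10^11 photons

Per-photon energy: E = 4.484 × 10^-19 J (from wavelength = 443 nm).
N = E_total / E_photon = 4.88 × 10^-8 J / 4.484 × 10^-19 J = 1.09 × 10^11.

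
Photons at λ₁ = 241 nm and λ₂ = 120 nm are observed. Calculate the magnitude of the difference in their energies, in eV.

Using E = hc/λ: E₁ = 8.243 × 10^-19 J, E₂ = 1.655 × 10^-18 J.
|ΔE| = |8.243 × 10^-19 − 1.655 × 10^-18| = 8.31 × 10^-19 J = 5.19 eV.

5.19 eV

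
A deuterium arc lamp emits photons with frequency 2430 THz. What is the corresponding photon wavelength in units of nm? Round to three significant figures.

123 nm

Use c = 2.99792458e8 m/s.
First convert: f = 2430 THz = 2.43e15 Hz.
Apply λ = c/f: λ = 1.234e-7 m.
Converting to nm: λ = 123.4 nm ≈ 123 nm.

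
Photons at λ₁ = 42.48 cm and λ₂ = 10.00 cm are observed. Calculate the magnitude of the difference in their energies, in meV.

Using E = hc/λ: E₁ = 4.6762 × 10^-25 J, E₂ = 1.9864 × 10^-24 J.
|ΔE| = |4.6762 × 10^-25 − 1.9864 × 10^-24| = 1.52 × 10^-24 J = 9.48 × 10^-3 meV.

9.48 × 10^-3 meV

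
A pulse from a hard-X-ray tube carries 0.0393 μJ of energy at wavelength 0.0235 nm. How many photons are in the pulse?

4.65e6 photons

Per-photon energy: E = 8.453e-15 J (from wavelength = 0.0235 nm).
N = E_total / E_photon = 3.93e-8 J / 8.453e-15 J = 4.65e6.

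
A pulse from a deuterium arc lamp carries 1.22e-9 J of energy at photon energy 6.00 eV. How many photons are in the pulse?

Per-photon energy: E = 9.613e-19 J (from energy = 6.00 eV).
N = E_total / E_photon = 1.22e-9 J / 9.613e-19 J = 1.27e9.

1.27e9 photons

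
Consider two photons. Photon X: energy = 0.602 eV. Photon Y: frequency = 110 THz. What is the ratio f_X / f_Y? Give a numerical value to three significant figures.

1.32

f_X = 1.456 × 10^14 Hz (from energy = 0.602 eV, via f = E/h).
f_Y = 1.100 × 10^14 Hz (from frequency = 110 THz, via f given directly).
Ratio = 1.456 × 10^14 / 1.100 × 10^14 = 1.32.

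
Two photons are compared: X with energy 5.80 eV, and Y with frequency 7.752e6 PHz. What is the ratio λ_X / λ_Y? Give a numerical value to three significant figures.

5.53e6

λ_X = 2.138e-7 m (from energy = 5.80 eV, via λ = hc/E).
λ_Y = 3.867e-14 m (from frequency = 7.752e6 PHz, via λ = c/f).
Ratio = 2.138e-7 / 3.867e-14 = 5.53e6.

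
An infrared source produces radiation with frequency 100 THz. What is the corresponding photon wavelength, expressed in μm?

Use c = 2.99792458 × 10^8 m/s.
In SI units: f = 100 THz = 1.00 × 10^14 Hz.
For a photon λ = c/f, so λ = 2.998 × 10^-6 m.
Converting to μm: λ = 2.998 μm ≈ 3.00 μm.

3.00 μm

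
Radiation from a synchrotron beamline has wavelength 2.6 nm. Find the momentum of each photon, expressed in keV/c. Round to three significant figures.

First convert: λ = 2.6 nm = 2.6e-9 m.
The photon relation is p = h/λ, giving p = 2.548e-25 kg·m/s.
Converting to keV/c: p = 0.4769 keV/c ≈ 0.477 keV/c.

0.477 keV/c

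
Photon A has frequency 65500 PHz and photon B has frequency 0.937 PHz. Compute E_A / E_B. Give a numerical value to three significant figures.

6.99 × 10^4

E_A = 4.340 × 10^-14 J (from frequency = 65500 PHz, via E = hf).
E_B = 6.209 × 10^-19 J (from frequency = 0.937 PHz, via E = hf).
Ratio = 4.340 × 10^-14 / 6.209 × 10^-19 = 6.99 × 10^4.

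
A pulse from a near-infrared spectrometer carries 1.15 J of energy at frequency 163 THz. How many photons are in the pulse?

Per-photon energy: E = 1.080e-19 J (from frequency = 163 THz).
N = E_total / E_photon = 1.15 J / 1.080e-19 J = 1.06e19.

1.06e19 photons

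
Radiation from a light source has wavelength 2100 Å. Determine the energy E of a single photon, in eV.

5.90 eV

In SI units: λ = 2100 Å = 2.10e-7 m.
Since E = hc/λ for a photon, E = 9.459e-19 J.
Converting to eV: E = 5.904 eV ≈ 5.90 eV.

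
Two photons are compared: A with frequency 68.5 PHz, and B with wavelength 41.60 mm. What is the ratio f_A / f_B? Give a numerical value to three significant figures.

f_A = 6.850·10^16 Hz (from frequency = 68.5 PHz, via f given directly).
f_B = 7.207·10^9 Hz (from wavelength = 41.60 mm, via f = c/λ).
Ratio = 6.850·10^16 / 7.207·10^9 = 9.51·10^6.

9.51·10^6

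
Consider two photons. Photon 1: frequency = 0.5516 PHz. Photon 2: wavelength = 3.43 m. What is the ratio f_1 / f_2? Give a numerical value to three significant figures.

6.31e6

f_1 = 5.516e14 Hz (from frequency = 0.5516 PHz, via f given directly).
f_2 = 8.740e7 Hz (from wavelength = 3.43 m, via f = c/λ).
Ratio = 5.516e14 / 8.740e7 = 6.31e6.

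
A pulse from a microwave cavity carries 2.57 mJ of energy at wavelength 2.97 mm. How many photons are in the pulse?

Per-photon energy: E = 6.688e-23 J (from wavelength = 2.97 mm).
N = E_total / E_photon = 0.00257 J / 6.688e-23 J = 3.84e19.

3.84e19 photons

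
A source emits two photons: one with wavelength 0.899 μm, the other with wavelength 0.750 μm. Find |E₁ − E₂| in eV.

0.274 eV

Using E = hc/λ: E₁ = 2.210e-19 J, E₂ = 2.649e-19 J.
|ΔE| = |2.210e-19 − 2.649e-19| = 4.39e-20 J = 0.274 eV.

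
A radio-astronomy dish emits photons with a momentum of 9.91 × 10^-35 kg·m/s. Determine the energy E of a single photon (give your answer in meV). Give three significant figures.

1.85 × 10^-4 meV

Use c = 2.99792458 × 10^8 m/s, 1 eV = 1.602176634 × 10^-19 J.
Apply E = pc: E = 2.971 × 10^-26 J.
Converting to meV: E = 1.854 × 10^-4 meV ≈ 1.85 × 10^-4 meV.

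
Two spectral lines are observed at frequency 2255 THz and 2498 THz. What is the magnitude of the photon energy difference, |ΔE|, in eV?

1.00 eV

Using E = hf: E₁ = 1.4942e-18 J, E₂ = 1.6552e-18 J.
|ΔE| = |1.4942e-18 − 1.6552e-18| = 1.61e-19 J = 1.00 eV.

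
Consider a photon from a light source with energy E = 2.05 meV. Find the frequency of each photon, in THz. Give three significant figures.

0.496 THz

(h = 6.62607015e-34 J·s, 1 eV = 1.602176634e-19 J.)
First convert: E = 2.05 meV = 3.2845e-22 J.
Apply f = E/h: f = 4.957e11 Hz.
Converting to THz: f = 0.4957 THz ≈ 0.496 THz.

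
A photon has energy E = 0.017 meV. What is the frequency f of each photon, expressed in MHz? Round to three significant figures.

4110 MHz

Convert to SI: E = 0.017 meV = 2.7237e-24 J.
Since f = E/h for a photon, f = 4.111e9 Hz.
Converting to MHz: f = 4111 MHz ≈ 4110 MHz.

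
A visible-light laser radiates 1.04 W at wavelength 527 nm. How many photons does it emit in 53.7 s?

1.48 × 10^20 photons

Total energy: E_total = P·t = 1.04 × 53.7 = 55.85 J.
Per-photon energy: E = 3.769 × 10^-19 J.
N = E_total / E_photon = 1.48 × 10^20.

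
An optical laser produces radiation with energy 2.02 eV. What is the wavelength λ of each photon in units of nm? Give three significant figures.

614 nm

In SI units: E = 2.02 eV = 3.2364·10^-19 J.
For a photon λ = hc/E, so λ = 6.138·10^-7 m.
Converting to nm: λ = 613.8 nm ≈ 614 nm.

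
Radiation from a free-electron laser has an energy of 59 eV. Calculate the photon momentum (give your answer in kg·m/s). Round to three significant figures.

3.15 × 10^-26 kg·m/s

(c = 2.99792458 × 10^8 m/s, 1 eV = 1.602176634 × 10^-19 J.)
In SI units: E = 59 eV = 9.4528 × 10^-18 J.
For a photon p = E/c, so p = 3.153 × 10^-26 kg·m/s.
So p ≈ 3.15 × 10^-26 kg·m/s.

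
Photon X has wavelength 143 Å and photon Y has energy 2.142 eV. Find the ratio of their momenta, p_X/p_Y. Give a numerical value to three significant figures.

40.5

p_X = 4.634e-26 kg·m/s (from wavelength = 143 Å, via p = h/λ).
p_Y = 1.145e-27 kg·m/s (from energy = 2.142 eV, via p = E/c).
Ratio = 4.634e-26 / 1.145e-27 = 40.5.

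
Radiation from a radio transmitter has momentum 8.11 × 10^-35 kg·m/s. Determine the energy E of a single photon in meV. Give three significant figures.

Use c = 2.99792458 × 10^8 m/s, 1 eV = 1.602176634 × 10^-19 J.
The photon relation is E = pc, giving E = 2.431 × 10^-26 J.
Converting to meV: E = 1.518 × 10^-4 meV ≈ 1.52 × 10^-4 meV.

1.52 × 10^-4 meV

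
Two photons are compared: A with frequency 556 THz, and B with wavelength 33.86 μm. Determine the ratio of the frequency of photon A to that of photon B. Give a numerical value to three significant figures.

f_A = 5.560e14 Hz (from frequency = 556 THz, via f given directly).
f_B = 8.854e12 Hz (from wavelength = 33.86 μm, via f = c/λ).
Ratio = 5.560e14 / 8.854e12 = 62.8.

62.8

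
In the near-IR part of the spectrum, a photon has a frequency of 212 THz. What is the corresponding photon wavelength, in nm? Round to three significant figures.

1410 nm

Convert to SI: f = 212 THz = 2.12·10^14 Hz.
Since λ = c/f for a photon, λ = 1.414·10^-6 m.
Converting to nm: λ = 1414 nm ≈ 1410 nm.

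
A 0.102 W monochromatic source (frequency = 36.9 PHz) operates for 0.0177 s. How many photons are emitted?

7.38·10^13 photons

Total energy: E_total = P·t = 0.102 × 0.0177 = 0.001805 J.
Per-photon energy: E = 2.445·10^-17 J.
N = E_total / E_photon = 7.38·10^13.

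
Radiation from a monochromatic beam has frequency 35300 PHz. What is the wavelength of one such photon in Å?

0.0849 Å

Convert to SI: f = 35300 PHz = 3.53 × 10^19 Hz.
For a photon λ = c/f, so λ = 8.493 × 10^-12 m.
Converting to Å: λ = 0.08493 Å ≈ 0.0849 Å.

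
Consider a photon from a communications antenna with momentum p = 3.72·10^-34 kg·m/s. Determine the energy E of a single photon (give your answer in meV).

6.96·10^-4 meV

Since E = pc for a photon, E = 1.115·10^-25 J.
Converting to meV: E = 6.961·10^-4 meV ≈ 6.96·10^-4 meV.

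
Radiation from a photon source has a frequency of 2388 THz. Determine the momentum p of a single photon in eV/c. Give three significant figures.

9.88 eV/c

In SI units: f = 2388 THz = 2.388·10^15 Hz.
The photon relation is p = hf/c, giving p = 5.278·10^-27 kg·m/s.
Converting to eV/c: p = 9.876 eV/c ≈ 9.88 eV/c.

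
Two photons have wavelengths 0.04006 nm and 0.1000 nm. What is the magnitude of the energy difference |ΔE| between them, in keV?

Using E = hc/λ: E₁ = 4.9587e-15 J, E₂ = 1.9864e-15 J.
|ΔE| = |4.9587e-15 − 1.9864e-15| = 2.97e-15 J = 18.6 keV.

18.6 keV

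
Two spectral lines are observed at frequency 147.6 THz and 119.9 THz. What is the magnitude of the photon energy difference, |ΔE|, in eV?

0.115 eV

Using E = hf: E₁ = 9.7801 × 10^-20 J, E₂ = 7.9447 × 10^-20 J.
|ΔE| = |9.7801 × 10^-20 − 7.9447 × 10^-20| = 1.84 × 10^-20 J = 0.115 eV.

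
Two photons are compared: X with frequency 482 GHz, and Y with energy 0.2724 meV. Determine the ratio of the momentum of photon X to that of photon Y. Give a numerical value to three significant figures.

7.32

p_X = 1.065 × 10^-30 kg·m/s (from frequency = 482 GHz, via p = hf/c).
p_Y = 1.456 × 10^-31 kg·m/s (from energy = 0.2724 meV, via p = E/c).
Ratio = 1.065 × 10^-30 / 1.456 × 10^-31 = 7.32.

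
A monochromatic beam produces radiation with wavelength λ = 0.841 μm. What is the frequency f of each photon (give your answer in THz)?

356 THz

First convert: λ = 0.841 μm = 8.41 × 10^-7 m.
The photon relation is f = c/λ, giving f = 3.565 × 10^14 Hz.
Converting to THz: f = 356.5 THz ≈ 356 THz.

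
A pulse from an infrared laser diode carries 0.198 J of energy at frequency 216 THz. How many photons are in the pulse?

1.38 × 10^18 photons

Per-photon energy: E = 1.431 × 10^-19 J (from frequency = 216 THz).
N = E_total / E_photon = 0.198 J / 1.431 × 10^-19 J = 1.38 × 10^18.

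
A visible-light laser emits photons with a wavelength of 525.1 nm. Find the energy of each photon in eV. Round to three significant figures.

2.36 eV

Convert to SI: λ = 525.1 nm = 5.251e-7 m.
Since E = hc/λ for a photon, E = 3.783e-19 J.
Converting to eV: E = 2.361 eV ≈ 2.36 eV.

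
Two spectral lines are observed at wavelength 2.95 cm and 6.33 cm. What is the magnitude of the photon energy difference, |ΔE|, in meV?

Using E = hc/λ: E₁ = 6.734·10^-24 J, E₂ = 3.138·10^-24 J.
|ΔE| = |6.734·10^-24 − 3.138·10^-24| = 3.60·10^-24 J = 0.0224 meV.

0.0224 meV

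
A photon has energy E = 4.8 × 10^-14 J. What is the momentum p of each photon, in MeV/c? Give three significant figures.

Since p = E/c for a photon, p = 1.601 × 10^-22 kg·m/s.
Converting to MeV/c: p = 0.2996 MeV/c ≈ 0.300 MeV/c.

0.300 MeV/c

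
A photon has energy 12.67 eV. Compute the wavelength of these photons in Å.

First convert: E = 12.67 eV = 2.0300 × 10^-18 J.
The photon relation is λ = hc/E, giving λ = 9.786 × 10^-8 m.
Converting to Å: λ = 978.6 Å ≈ 979 Å.

979 Å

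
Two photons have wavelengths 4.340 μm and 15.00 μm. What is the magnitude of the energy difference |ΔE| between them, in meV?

203 meV

Using E = hc/λ: E₁ = 4.5771e-20 J, E₂ = 1.3243e-20 J.
|ΔE| = |4.5771e-20 − 1.3243e-20| = 3.25e-20 J = 203 meV.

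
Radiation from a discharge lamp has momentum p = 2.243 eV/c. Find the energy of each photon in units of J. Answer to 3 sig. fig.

3.59·10^-19 J

First convert: p = 2.243 eV/c = 1.1987·10^-27 kg·m/s.
Since E = pc for a photon, E = 3.594·10^-19 J.
So E ≈ 3.59·10^-19 J.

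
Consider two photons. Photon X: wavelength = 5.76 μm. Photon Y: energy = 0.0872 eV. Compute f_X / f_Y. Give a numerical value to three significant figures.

2.47

f_X = 5.205 × 10^13 Hz (from wavelength = 5.76 μm, via f = c/λ).
f_Y = 2.108 × 10^13 Hz (from energy = 0.0872 eV, via f = E/h).
Ratio = 5.205 × 10^13 / 2.108 × 10^13 = 2.47.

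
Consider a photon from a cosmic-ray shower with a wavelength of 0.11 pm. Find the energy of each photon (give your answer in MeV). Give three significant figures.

Use h = 6.62607015e-34 J·s, c = 2.99792458e8 m/s, 1 eV = 1.602176634e-19 J.
Convert to SI: λ = 0.11 pm = 1.1e-13 m.
Since E = hc/λ for a photon, E = 1.806e-12 J.
Converting to MeV: E = 11.27 MeV ≈ 11.3 MeV.

11.3 MeV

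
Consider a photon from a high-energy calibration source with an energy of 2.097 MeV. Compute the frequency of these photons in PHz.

First convert: E = 2.097 MeV = 3.3598e-13 J.
Since f = E/h for a photon, f = 5.071e20 Hz.
Converting to PHz: f = 507100 PHz ≈ 5.07e5 PHz.

5.07e5 PHz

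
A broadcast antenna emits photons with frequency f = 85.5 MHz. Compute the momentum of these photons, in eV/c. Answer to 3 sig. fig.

Use h = 6.62607015e-34 J·s, c = 2.99792458e8 m/s, 1 eV = 1.602176634e-19 J.
In SI units: f = 85.5 MHz = 8.55e7 Hz.
Since p = hf/c for a photon, p = 1.890e-34 kg·m/s.
Converting to eV/c: p = 3.536e-7 eV/c ≈ 3.54e-7 eV/c.

3.54e-7 eV/c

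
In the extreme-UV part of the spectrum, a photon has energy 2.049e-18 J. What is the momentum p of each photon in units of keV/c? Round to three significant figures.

The photon relation is p = E/c, giving p = 6.835e-27 kg·m/s.
Converting to keV/c: p = 0.01279 keV/c ≈ 0.0128 keV/c.

0.0128 keV/c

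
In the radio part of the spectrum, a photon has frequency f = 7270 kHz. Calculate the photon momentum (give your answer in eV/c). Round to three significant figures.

3.01 × 10^-8 eV/c

(h = 6.62607015 × 10^-34 J·s, c = 2.99792458 × 10^8 m/s, 1 eV = 1.602176634 × 10^-19 J.)
In SI units: f = 7270 kHz = 7.27 × 10^6 Hz.
Since p = hf/c for a photon, p = 1.607 × 10^-35 kg·m/s.
Converting to eV/c: p = 3.007 × 10^-8 eV/c ≈ 3.01 × 10^-8 eV/c.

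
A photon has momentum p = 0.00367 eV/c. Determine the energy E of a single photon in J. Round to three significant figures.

Use c = 2.99792458e8 m/s, 1 eV = 1.602176634e-19 J.
Convert to SI: p = 0.00367 eV/c = 1.9614e-30 kg·m/s.
The photon relation is E = pc, giving E = 5.880e-22 J.
So E ≈ 5.88e-22 J.

5.88e-22 J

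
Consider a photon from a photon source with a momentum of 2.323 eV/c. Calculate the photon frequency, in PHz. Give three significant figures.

Take h = 6.62607015e-34 J·s, c = 2.99792458e8 m/s, 1 eV = 1.602176634e-19 J.
Convert to SI: p = 2.323 eV/c = 1.2415e-27 kg·m/s.
For a photon f = pc/h, so f = 5.617e14 Hz.
Converting to PHz: f = 0.5617 PHz ≈ 0.562 PHz.

0.562 PHz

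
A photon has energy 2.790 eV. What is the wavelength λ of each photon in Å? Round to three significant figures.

4440 Å

Convert to SI: E = 2.790 eV = 4.4701e-19 J.
Apply λ = hc/E: λ = 4.444e-7 m.
Converting to Å: λ = 4444 Å ≈ 4440 Å.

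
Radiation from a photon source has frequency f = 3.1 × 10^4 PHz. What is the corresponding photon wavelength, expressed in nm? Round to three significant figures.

First convert: f = 3.1 × 10^4 PHz = 3.1 × 10^19 Hz.
The photon relation is λ = c/f, giving λ = 9.671 × 10^-12 m.
Converting to nm: λ = 0.009671 nm ≈ 9.67 × 10^-3 nm.

9.67 × 10^-3 nm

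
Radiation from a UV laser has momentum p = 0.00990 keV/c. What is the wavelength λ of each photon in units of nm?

125 nm

Convert to SI: p = 0.00990 keV/c = 5.2908 × 10^-27 kg·m/s.
Apply λ = h/p: λ = 1.252 × 10^-7 m.
Converting to nm: λ = 125.2 nm ≈ 125 nm.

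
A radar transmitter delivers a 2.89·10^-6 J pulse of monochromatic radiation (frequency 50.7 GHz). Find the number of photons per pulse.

8.60·10^16 photons

Per-photon energy: E = 3.359·10^-23 J (from frequency = 50.7 GHz).
N = E_total / E_photon = 2.89·10^-6 J / 3.359·10^-23 J = 8.60·10^16.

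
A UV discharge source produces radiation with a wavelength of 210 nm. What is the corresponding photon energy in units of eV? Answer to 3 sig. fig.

5.90 eV

Convert to SI: λ = 210 nm = 2.1e-7 m.
Apply E = hc/λ: E = 9.459e-19 J.
Converting to eV: E = 5.904 eV ≈ 5.90 eV.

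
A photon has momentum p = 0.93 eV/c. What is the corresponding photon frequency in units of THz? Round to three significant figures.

First convert: p = 0.93 eV/c = 4.9702 × 10^-28 kg·m/s.
For a photon f = pc/h, so f = 2.249 × 10^14 Hz.
Converting to THz: f = 224.9 THz ≈ 225 THz.

225 THz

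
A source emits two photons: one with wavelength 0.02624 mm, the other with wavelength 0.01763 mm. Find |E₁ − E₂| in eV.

0.0231 eV

Using E = hc/λ: E₁ = 7.5703·10^-21 J, E₂ = 1.1267·10^-20 J.
|ΔE| = |7.5703·10^-21 − 1.1267·10^-20| = 3.70·10^-21 J = 0.0231 eV.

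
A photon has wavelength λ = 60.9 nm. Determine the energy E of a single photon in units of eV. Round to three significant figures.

Convert to SI: λ = 60.9 nm = 6.09 × 10^-8 m.
Since E = hc/λ for a photon, E = 3.262 × 10^-18 J.
Converting to eV: E = 20.36 eV ≈ 20.4 eV.

20.4 eV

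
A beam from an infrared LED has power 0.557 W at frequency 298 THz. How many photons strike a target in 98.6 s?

Total energy: E_total = P·t = 0.557 × 98.6 = 54.92 J.
Per-photon energy: E = 1.975 × 10^-19 J.
N = E_total / E_photon = 2.78 × 10^20.

2.78 × 10^20 photons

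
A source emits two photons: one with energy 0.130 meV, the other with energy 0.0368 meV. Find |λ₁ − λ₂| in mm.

24.2 mm

Using λ = hc/E: λ₁ = 0.009537 m, λ₂ = 0.03369 m.
|Δλ| = |0.009537 − 0.03369| = 0.0242 m = 24.2 mm.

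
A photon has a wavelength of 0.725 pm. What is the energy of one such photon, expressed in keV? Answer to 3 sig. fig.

First convert: λ = 0.725 pm = 7.25e-13 m.
Since E = hc/λ for a photon, E = 2.740e-13 J.
Converting to keV: E = 1710 keV ≈ 1710 keV.

1710 keV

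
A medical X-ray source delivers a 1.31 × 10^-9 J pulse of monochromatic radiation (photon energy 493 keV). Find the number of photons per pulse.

Per-photon energy: E = 7.899 × 10^-14 J (from energy = 493 keV).
N = E_total / E_photon = 1.31 × 10^-9 J / 7.899 × 10^-14 J = 16600.

1.66 × 10^4 photons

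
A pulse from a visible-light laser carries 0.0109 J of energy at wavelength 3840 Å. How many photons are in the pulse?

2.11e16 photons

Per-photon energy: E = 5.173e-19 J (from wavelength = 3840 Å).
N = E_total / E_photon = 0.0109 J / 5.173e-19 J = 2.11e16.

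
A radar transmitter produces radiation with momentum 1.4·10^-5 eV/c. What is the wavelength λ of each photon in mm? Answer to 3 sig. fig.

88.6 mm

(h = 6.62607015·10^-34 J·s, c = 2.99792458·10^8 m/s, 1 eV = 1.602176634·10^-19 J.)
In SI units: p = 1.4·10^-5 eV/c = 7.4820·10^-33 kg·m/s.
The photon relation is λ = h/p, giving λ = 0.08856 m.
Converting to mm: λ = 88.56 mm ≈ 88.6 mm.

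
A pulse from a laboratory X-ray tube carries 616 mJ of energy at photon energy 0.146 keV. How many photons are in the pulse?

2.63 × 10^16 photons

Per-photon energy: E = 2.339 × 10^-17 J (from energy = 0.146 keV).
N = E_total / E_photon = 0.616 J / 2.339 × 10^-17 J = 2.63 × 10^16.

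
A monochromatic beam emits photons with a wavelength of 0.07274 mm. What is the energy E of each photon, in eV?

0.0170 eV

Convert to SI: λ = 0.07274 mm = 7.274e-5 m.
Apply E = hc/λ: E = 2.731e-21 J.
Converting to eV: E = 0.01704 eV ≈ 0.0170 eV.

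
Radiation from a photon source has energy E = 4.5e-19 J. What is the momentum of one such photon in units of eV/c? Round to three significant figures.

2.81 eV/c

Use c = 2.99792458e8 m/s, 1 eV = 1.602176634e-19 J.
Apply p = E/c: p = 1.501e-27 kg·m/s.
Converting to eV/c: p = 2.809 eV/c ≈ 2.81 eV/c.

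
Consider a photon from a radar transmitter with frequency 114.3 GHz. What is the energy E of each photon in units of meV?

First convert: f = 114.3 GHz = 1.143e11 Hz.
The photon relation is E = hf, giving E = 7.574e-23 J.
Converting to meV: E = 0.4727 meV ≈ 0.473 meV.

0.473 meV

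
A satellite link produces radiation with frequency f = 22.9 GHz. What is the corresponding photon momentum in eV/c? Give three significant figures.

9.47e-5 eV/c

Convert to SI: f = 22.9 GHz = 2.29e10 Hz.
Since p = hf/c for a photon, p = 5.061e-32 kg·m/s.
Converting to eV/c: p = 9.471e-5 eV/c ≈ 9.47e-5 eV/c.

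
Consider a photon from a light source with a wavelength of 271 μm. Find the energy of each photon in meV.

In SI units: λ = 271 μm = 2.71·10^-4 m.
For a photon E = hc/λ, so E = 7.330·10^-22 J.
Converting to meV: E = 4.575 meV ≈ 4.58 meV.

4.58 meV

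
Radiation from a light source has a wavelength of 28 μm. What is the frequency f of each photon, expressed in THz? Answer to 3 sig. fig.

10.7 THz

Take c = 2.99792458 × 10^8 m/s.
Convert to SI: λ = 28 μm = 2.8 × 10^-5 m.
The photon relation is f = c/λ, giving f = 1.071 × 10^13 Hz.
Converting to THz: f = 10.71 THz ≈ 10.7 THz.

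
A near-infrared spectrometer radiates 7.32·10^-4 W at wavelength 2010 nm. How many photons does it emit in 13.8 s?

Total energy: E_total = P·t = 7.32·10^-4 × 13.8 = 0.01010 J.
Per-photon energy: E = 9.883·10^-20 J.
N = E_total / E_photon = 1.02·10^17.

1.02·10^17 photons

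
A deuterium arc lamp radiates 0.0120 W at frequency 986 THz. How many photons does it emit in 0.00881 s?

1.62·10^14 photons

Total energy: E_total = P·t = 0.0120 × 0.00881 = 1.057·10^-4 J.
Per-photon energy: E = 6.533·10^-19 J.
N = E_total / E_photon = 1.62·10^14.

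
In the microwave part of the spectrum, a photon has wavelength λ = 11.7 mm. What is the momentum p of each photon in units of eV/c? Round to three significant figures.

1.06 × 10^-4 eV/c

First convert: λ = 11.7 mm = 0.0117 m.
For a photon p = h/λ, so p = 5.663 × 10^-32 kg·m/s.
Converting to eV/c: p = 1.060 × 10^-4 eV/c ≈ 1.06 × 10^-4 eV/c.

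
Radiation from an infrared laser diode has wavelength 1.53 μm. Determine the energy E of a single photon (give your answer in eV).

(h = 6.62607015 × 10^-34 J·s, c = 2.99792458 × 10^8 m/s, 1 eV = 1.602176634 × 10^-19 J.)
Convert to SI: λ = 1.53 μm = 1.53 × 10^-6 m.
Apply E = hc/λ: E = 1.298 × 10^-19 J.
Converting to eV: E = 0.8104 eV ≈ 0.810 eV.

0.810 eV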